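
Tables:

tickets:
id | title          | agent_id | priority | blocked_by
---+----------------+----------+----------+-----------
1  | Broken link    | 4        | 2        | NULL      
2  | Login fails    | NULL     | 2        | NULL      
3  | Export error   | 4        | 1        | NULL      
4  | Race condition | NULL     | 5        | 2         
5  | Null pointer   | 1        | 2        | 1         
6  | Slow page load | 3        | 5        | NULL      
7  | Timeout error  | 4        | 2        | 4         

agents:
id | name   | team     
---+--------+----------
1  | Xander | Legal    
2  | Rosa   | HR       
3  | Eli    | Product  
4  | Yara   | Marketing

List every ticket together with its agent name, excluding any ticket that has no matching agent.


INNER JOIN keeps only tickets rows whose agent_id matches an id in agents. Walk through each ticket:
  - ticket 1 (Broken link): agent_id=4 -> matches Yara
  - ticket 2 (Login fails): agent_id=NULL, no match -> dropped
  - ticket 3 (Export error): agent_id=4 -> matches Yara
  - ticket 4 (Race condition): agent_id=NULL, no match -> dropped
  - ticket 5 (Null pointer): agent_id=1 -> matches Xander
  - ticket 6 (Slow page load): agent_id=3 -> matches Eli
  - ticket 7 (Timeout error): agent_id=4 -> matches Yara
So 2 of 7 rows are dropped.

SQL:
SELECT a.title, b.name AS agent
FROM tickets a
INNER JOIN agents b ON a.agent_id = b.id

Result:
title          | agent 
---------------+-------
Broken link    | Yara  
Export error   | Yara  
Null pointer   | Xander
Slow page load | Eli   
Timeout error  | Yara  


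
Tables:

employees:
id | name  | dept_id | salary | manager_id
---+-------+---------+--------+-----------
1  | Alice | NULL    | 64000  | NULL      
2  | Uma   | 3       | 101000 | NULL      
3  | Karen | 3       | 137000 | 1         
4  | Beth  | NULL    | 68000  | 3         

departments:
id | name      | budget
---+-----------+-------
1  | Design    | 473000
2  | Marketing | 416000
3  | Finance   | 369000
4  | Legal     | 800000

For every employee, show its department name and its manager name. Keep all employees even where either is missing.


Two LEFT JOINs from the same base table employees: one to departments via dept_id, one to employees itself via manager_id. Both are LEFT so every employee is preserved.
Match against departments:
  - employee 1 (Alice): dept_id=NULL, no match -> kept with NULL
  - employee 2 (Uma): dept_id=3 -> matches Finance
  - employee 3 (Karen): dept_id=3 -> matches Finance
  - employee 4 (Beth): dept_id=NULL, no match -> kept with NULL
Match against employees (self):
  - employee 1 (Alice): manager_id=NULL -> NULL
  - employee 2 (Uma): manager_id=NULL -> NULL
  - employee 3 (Karen): manager_id=1 -> Alice
  - employee 4 (Beth): manager_id=3 -> Karen

SQL:
SELECT a.name, b.name AS department, c.name AS manager
FROM employees a
LEFT JOIN departments b ON a.dept_id = b.id
LEFT JOIN employees c ON a.manager_id = c.id

Result:
name  | department | manager
------+------------+--------
Alice | NULL       | NULL   
Uma   | Finance    | NULL   
Karen | Finance    | Alice  
Beth  | NULL       | Karen  


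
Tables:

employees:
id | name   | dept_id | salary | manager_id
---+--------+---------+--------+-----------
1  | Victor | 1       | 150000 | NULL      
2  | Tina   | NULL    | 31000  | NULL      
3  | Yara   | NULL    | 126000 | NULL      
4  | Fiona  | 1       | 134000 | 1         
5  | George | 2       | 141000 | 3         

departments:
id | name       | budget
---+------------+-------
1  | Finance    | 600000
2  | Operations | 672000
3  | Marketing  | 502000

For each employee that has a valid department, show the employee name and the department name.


INNER JOIN keeps only employees rows whose dept_id matches an id in departments. Walk through each employee:
  - employee 1 (Victor): dept_id=1 -> matches Finance
  - employee 2 (Tina): dept_id=NULL, no match -> dropped
  - employee 3 (Yara): dept_id=NULL, no match -> dropped
  - employee 4 (Fiona): dept_id=1 -> matches Finance
  - employee 5 (George): dept_id=2 -> matches Operations
So 2 of 5 rows are dropped.

SQL:
SELECT a.name, b.name AS department
FROM employees a
INNER JOIN departments b ON a.dept_id = b.id

Result:
name   | department
-------+-----------
Victor | Finance   
Fiona  | Finance   
George | Operations


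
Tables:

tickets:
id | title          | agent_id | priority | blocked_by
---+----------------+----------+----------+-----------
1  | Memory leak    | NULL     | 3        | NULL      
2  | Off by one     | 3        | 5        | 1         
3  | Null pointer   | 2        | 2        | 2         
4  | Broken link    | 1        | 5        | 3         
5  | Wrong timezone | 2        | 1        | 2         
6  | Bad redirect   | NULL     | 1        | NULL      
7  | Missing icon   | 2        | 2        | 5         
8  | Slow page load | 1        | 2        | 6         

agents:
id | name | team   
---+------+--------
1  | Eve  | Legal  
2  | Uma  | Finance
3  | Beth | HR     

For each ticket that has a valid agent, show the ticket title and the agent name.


INNER JOIN keeps only tickets rows whose agent_id matches an id in agents. Walk through each ticket:
  - ticket 1 (Memory leak): agent_id=NULL, no match -> dropped
  - ticket 2 (Off by one): agent_id=3 -> matches Beth
  - ticket 3 (Null pointer): agent_id=2 -> matches Uma
  - ticket 4 (Broken link): agent_id=1 -> matches Eve
  - ticket 5 (Wrong timezone): agent_id=2 -> matches Uma
  - ticket 6 (Bad redirect): agent_id=NULL, no match -> dropped
  - ticket 7 (Missing icon): agent_id=2 -> matches Uma
  - ticket 8 (Slow page load): agent_id=1 -> matches Eve
So 2 of 8 rows are dropped.

SQL:
SELECT a.title, b.name AS agent
FROM tickets a
INNER JOIN agents b ON a.agent_id = b.id

Result:
title          | agent
---------------+------
Off by one     | Beth 
Null pointer   | Uma  
Broken link    | Eve  
Wrong timezone | Uma  
Missing icon   | Uma  
Slow page load | Eve  


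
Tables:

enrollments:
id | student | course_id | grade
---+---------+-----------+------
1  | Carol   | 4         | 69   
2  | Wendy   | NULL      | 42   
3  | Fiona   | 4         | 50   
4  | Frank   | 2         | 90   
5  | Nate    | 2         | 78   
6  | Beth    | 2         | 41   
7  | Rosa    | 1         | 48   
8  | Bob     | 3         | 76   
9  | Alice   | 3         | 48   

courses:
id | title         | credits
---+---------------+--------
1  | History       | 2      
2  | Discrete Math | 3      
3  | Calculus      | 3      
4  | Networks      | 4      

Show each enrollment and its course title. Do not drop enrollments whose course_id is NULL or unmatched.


LEFT JOIN keeps every row from enrollments (the left table); where course_id has no match in courses, the course columns become NULL. Walk through each enrollment:
  - enrollment 1 (Carol): course_id=4 -> matches Networks
  - enrollment 2 (Wendy): course_id=NULL, no match -> kept with NULL
  - enrollment 3 (Fiona): course_id=4 -> matches Networks
  - enrollment 4 (Frank): course_id=2 -> matches Discrete Math
  - enrollment 5 (Nate): course_id=2 -> matches Discrete Math
  - enrollment 6 (Beth): course_id=2 -> matches Discrete Math
  - enrollment 7 (Rosa): course_id=1 -> matches History
  - enrollment 8 (Bob): course_id=3 -> matches Calculus
  - enrollment 9 (Alice): course_id=3 -> matches Calculus
All 9 rows appear; 1 has NULL course.

SQL:
SELECT a.student, b.title AS course
FROM enrollments a
LEFT JOIN courses b ON a.course_id = b.id

Result:
student | course       
--------+--------------
Carol   | Networks     
Wendy   | NULL         
Fiona   | Networks     
Frank   | Discrete Math
Nate    | Discrete Math
Beth    | Discrete Math
Rosa    | History      
Bob     | Calculus     
Alice   | Calculus     


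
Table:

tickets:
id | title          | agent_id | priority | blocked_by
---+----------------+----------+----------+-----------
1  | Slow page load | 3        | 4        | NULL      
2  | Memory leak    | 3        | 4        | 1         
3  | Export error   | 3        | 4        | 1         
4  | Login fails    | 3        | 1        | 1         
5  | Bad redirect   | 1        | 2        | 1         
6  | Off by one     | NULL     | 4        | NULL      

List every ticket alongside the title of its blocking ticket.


This is a self-join: tickets is joined to a second copy of itself, matching each row's blocked_by to another row's id. Use LEFT JOIN so rows with blocked_by=NULL are kept.
  - ticket 1 (Slow page load): blocked_by=NULL -> NULL
  - ticket 2 (Memory leak): blocked_by=1 -> Slow page load
  - ticket 3 (Export error): blocked_by=1 -> Slow page load
  - ticket 4 (Login fails): blocked_by=1 -> Slow page load
  - ticket 5 (Bad redirect): blocked_by=1 -> Slow page load
  - ticket 6 (Off by one): blocked_by=NULL -> NULL

SQL:
SELECT a.title AS item, b.title AS blocked_by
FROM tickets a
LEFT JOIN tickets b ON a.blocked_by = b.id

Result:
item           | blocked_by    
---------------+---------------
Slow page load | NULL          
Memory leak    | Slow page load
Export error   | Slow page load
Login fails    | Slow page load
Bad redirect   | Slow page load
Off by one     | NULL          


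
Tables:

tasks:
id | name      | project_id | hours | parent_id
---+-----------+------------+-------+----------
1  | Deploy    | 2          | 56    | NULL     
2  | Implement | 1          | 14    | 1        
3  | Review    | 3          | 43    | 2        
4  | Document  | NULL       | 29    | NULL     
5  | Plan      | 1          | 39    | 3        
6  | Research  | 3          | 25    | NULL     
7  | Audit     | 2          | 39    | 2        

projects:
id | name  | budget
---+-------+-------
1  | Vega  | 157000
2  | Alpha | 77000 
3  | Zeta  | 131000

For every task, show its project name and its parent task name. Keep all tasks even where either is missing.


Two LEFT JOINs from the same base table tasks: one to projects via project_id, one to tasks itself via parent_id. Both are LEFT so every task is preserved.
Match against projects:
  - task 1 (Deploy): project_id=2 -> matches Alpha
  - task 2 (Implement): project_id=1 -> matches Vega
  - task 3 (Review): project_id=3 -> matches Zeta
  - task 4 (Document): project_id=NULL, no match -> kept with NULL
  - task 5 (Plan): project_id=1 -> matches Vega
  - task 6 (Research): project_id=3 -> matches Zeta
  - task 7 (Audit): project_id=2 -> matches Alpha
Match against tasks (self):
  - task 1 (Deploy): parent_id=NULL -> NULL
  - task 2 (Implement): parent_id=1 -> Deploy
  - task 3 (Review): parent_id=2 -> Implement
  - task 4 (Document): parent_id=NULL -> NULL
  - task 5 (Plan): parent_id=3 -> Review
  - task 6 (Research): parent_id=NULL -> NULL
  - task 7 (Audit): parent_id=2 -> Implement

SQL:
SELECT a.name, b.name AS project, c.name AS parent
FROM tasks a
LEFT JOIN projects b ON a.project_id = b.id
LEFT JOIN tasks c ON a.parent_id = c.id

Result:
name      | project | parent   
----------+---------+----------
Deploy    | Alpha   | NULL     
Implement | Vega    | Deploy   
Review    | Zeta    | Implement
Document  | NULL    | NULL     
Plan      | Vega    | Review   
Research  | Zeta    | NULL     
Audit     | Alpha   | Implement


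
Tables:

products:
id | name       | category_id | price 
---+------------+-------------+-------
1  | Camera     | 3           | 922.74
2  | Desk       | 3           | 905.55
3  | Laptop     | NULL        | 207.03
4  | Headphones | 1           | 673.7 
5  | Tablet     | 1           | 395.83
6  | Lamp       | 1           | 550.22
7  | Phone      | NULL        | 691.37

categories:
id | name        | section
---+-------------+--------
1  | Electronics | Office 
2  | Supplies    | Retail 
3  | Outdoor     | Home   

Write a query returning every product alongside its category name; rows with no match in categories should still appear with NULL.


LEFT JOIN keeps every row from products (the left table); where category_id has no match in categories, the category columns become NULL. Walk through each product:
  - product 1 (Camera): category_id=3 -> matches Outdoor
  - product 2 (Desk): category_id=3 -> matches Outdoor
  - product 3 (Laptop): category_id=NULL, no match -> kept with NULL
  - product 4 (Headphones): category_id=1 -> matches Electronics
  - product 5 (Tablet): category_id=1 -> matches Electronics
  - product 6 (Lamp): category_id=1 -> matches Electronics
  - product 7 (Phone): category_id=NULL, no match -> kept with NULL
All 7 rows appear; 2 have NULL category.

SQL:
SELECT a.name, b.name AS category
FROM products a
LEFT JOIN categories b ON a.category_id = b.id

Result:
name       | category   
-----------+------------
Camera     | Outdoor    
Desk       | Outdoor    
Laptop     | NULL       
Headphones | Electronics
Tablet     | Electronics
Lamp       | Electronics
Phone      | NULL       


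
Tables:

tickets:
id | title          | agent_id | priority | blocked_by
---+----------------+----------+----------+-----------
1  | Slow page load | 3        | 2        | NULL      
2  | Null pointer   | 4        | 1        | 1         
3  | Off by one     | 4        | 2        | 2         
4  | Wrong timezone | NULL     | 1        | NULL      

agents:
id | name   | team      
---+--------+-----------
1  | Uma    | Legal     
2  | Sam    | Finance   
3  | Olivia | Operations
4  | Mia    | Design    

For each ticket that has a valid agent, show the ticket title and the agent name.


INNER JOIN keeps only tickets rows whose agent_id matches an id in agents. Walk through each ticket:
  - ticket 1 (Slow page load): agent_id=3 -> matches Olivia
  - ticket 2 (Null pointer): agent_id=4 -> matches Mia
  - ticket 3 (Off by one): agent_id=4 -> matches Mia
  - ticket 4 (Wrong timezone): agent_id=NULL, no match -> dropped
So 1 of 4 rows is dropped.

SQL:
SELECT a.title, b.name AS agent
FROM tickets a
INNER JOIN agents b ON a.agent_id = b.id

Result:
title          | agent 
---------------+-------
Slow page load | Olivia
Null pointer   | Mia   
Off by one     | Mia   


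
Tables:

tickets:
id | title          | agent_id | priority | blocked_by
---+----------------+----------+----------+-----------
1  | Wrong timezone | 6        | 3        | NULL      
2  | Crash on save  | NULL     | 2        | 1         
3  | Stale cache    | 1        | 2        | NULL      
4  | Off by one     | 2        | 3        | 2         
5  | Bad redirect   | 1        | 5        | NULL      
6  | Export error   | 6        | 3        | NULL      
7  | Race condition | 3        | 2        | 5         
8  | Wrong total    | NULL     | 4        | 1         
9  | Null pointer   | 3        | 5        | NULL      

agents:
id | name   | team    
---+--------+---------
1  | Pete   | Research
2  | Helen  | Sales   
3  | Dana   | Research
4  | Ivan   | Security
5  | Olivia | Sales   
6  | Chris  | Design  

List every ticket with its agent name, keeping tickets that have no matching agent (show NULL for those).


LEFT JOIN keeps every row from tickets (the left table); where agent_id has no match in agents, the agent columns become NULL. Walk through each ticket:
  - ticket 1 (Wrong timezone): agent_id=6 -> matches Chris
  - ticket 2 (Crash on save): agent_id=NULL, no match -> kept with NULL
  - ticket 3 (Stale cache): agent_id=1 -> matches Pete
  - ticket 4 (Off by one): agent_id=2 -> matches Helen
  - ticket 5 (Bad redirect): agent_id=1 -> matches Pete
  - ticket 6 (Export error): agent_id=6 -> matches Chris
  - ticket 7 (Race condition): agent_id=3 -> matches Dana
  - ticket 8 (Wrong total): agent_id=NULL, no match -> kept with NULL
  - ticket 9 (Null pointer): agent_id=3 -> matches Dana
All 9 rows appear; 2 have NULL agent.

SQL:
SELECT a.title, b.name AS agent
FROM tickets a
LEFT JOIN agents b ON a.agent_id = b.id

Result:
title          | agent
---------------+------
Wrong timezone | Chris
Crash on save  | NULL 
Stale cache    | Pete 
Off by one     | Helen
Bad redirect   | Pete 
Export error   | Chris
Race condition | Dana 
Wrong total    | NULL 
Null pointer   | Dana 


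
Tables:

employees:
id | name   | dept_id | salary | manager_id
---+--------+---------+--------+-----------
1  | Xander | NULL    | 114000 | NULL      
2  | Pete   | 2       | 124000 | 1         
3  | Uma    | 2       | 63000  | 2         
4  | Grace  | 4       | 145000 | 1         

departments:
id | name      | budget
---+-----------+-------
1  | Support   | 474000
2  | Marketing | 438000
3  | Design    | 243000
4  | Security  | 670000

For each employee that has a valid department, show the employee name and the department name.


INNER JOIN keeps only employees rows whose dept_id matches an id in departments. Walk through each employee:
  - employee 1 (Xander): dept_id=NULL, no match -> dropped
  - employee 2 (Pete): dept_id=2 -> matches Marketing
  - employee 3 (Uma): dept_id=2 -> matches Marketing
  - employee 4 (Grace): dept_id=4 -> matches Security
So 1 of 4 rows is dropped.

SQL:
SELECT a.name, b.name AS department
FROM employees a
INNER JOIN departments b ON a.dept_id = b.id

Result:
name  | department
------+-----------
Pete  | Marketing 
Uma   | Marketing 
Grace | Security  


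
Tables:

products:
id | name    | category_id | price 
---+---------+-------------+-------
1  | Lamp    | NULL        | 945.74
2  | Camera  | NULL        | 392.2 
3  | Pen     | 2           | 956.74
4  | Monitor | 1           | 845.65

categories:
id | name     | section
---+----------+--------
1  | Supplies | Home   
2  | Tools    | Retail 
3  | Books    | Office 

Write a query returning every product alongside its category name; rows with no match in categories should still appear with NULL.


LEFT JOIN keeps every row from products (the left table); where category_id has no match in categories, the category columns become NULL. Walk through each product:
  - product 1 (Lamp): category_id=NULL, no match -> kept with NULL
  - product 2 (Camera): category_id=NULL, no match -> kept with NULL
  - product 3 (Pen): category_id=2 -> matches Tools
  - product 4 (Monitor): category_id=1 -> matches Supplies
All 4 rows appear; 2 have NULL category.

SQL:
SELECT a.name, b.name AS category
FROM products a
LEFT JOIN categories b ON a.category_id = b.id

Result:
name    | category
--------+---------
Lamp    | NULL    
Camera  | NULL    
Pen     | Tools   
Monitor | Supplies


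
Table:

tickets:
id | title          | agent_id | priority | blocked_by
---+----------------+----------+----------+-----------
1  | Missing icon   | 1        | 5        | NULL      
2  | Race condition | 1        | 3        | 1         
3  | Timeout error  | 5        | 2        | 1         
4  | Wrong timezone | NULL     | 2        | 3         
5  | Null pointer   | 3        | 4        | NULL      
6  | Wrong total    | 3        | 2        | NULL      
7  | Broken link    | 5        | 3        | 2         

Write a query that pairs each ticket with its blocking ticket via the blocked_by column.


This is a self-join: tickets is joined to a second copy of itself, matching each row's blocked_by to another row's id. Use LEFT JOIN so rows with blocked_by=NULL are kept.
  - ticket 1 (Missing icon): blocked_by=NULL -> NULL
  - ticket 2 (Race condition): blocked_by=1 -> Missing icon
  - ticket 3 (Timeout error): blocked_by=1 -> Missing icon
  - ticket 4 (Wrong timezone): blocked_by=3 -> Timeout error
  - ticket 5 (Null pointer): blocked_by=NULL -> NULL
  - ticket 6 (Wrong total): blocked_by=NULL -> NULL
  - ticket 7 (Broken link): blocked_by=2 -> Race condition

SQL:
SELECT a.title AS item, b.title AS blocked_by
FROM tickets a
LEFT JOIN tickets b ON a.blocked_by = b.id

Result:
item           | blocked_by    
---------------+---------------
Missing icon   | NULL          
Race condition | Missing icon  
Timeout error  | Missing icon  
Wrong timezone | Timeout error 
Null pointer   | NULL          
Wrong total    | NULL          
Broken link    | Race condition


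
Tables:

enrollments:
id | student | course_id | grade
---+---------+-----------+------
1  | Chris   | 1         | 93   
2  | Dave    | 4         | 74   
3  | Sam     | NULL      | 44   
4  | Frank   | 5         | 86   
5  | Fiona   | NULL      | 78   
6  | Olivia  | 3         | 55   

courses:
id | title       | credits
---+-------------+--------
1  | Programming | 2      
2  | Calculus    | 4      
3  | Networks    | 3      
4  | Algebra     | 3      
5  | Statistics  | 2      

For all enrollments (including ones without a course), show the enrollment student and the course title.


LEFT JOIN keeps every row from enrollments (the left table); where course_id has no match in courses, the course columns become NULL. Walk through each enrollment:
  - enrollment 1 (Chris): course_id=1 -> matches Programming
  - enrollment 2 (Dave): course_id=4 -> matches Algebra
  - enrollment 3 (Sam): course_id=NULL, no match -> kept with NULL
  - enrollment 4 (Frank): course_id=5 -> matches Statistics
  - enrollment 5 (Fiona): course_id=NULL, no match -> kept with NULL
  - enrollment 6 (Olivia): course_id=3 -> matches Networks
All 6 rows appear; 2 have NULL course.

SQL:
SELECT a.student, b.title AS course
FROM enrollments a
LEFT JOIN courses b ON a.course_id = b.id

Result:
student | course     
--------+------------
Chris   | Programming
Dave    | Algebra    
Sam     | NULL       
Frank   | Statistics 
Fiona   | NULL       
Olivia  | Networks   


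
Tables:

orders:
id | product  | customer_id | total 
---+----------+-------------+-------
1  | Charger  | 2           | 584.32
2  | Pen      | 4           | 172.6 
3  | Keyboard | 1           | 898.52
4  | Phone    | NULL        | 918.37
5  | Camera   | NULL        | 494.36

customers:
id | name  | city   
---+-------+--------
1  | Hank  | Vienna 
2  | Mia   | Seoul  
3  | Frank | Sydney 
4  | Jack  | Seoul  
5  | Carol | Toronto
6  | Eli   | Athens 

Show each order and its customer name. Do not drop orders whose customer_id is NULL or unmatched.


LEFT JOIN keeps every row from orders (the left table); where customer_id has no match in customers, the customer columns become NULL. Walk through each order:
  - order 1 (Charger): customer_id=2 -> matches Mia
  - order 2 (Pen): customer_id=4 -> matches Jack
  - order 3 (Keyboard): customer_id=1 -> matches Hank
  - order 4 (Phone): customer_id=NULL, no match -> kept with NULL
  - order 5 (Camera): customer_id=NULL, no match -> kept with NULL
All 5 rows appear; 2 have NULL customer.

SQL:
SELECT a.product, b.name AS customer
FROM orders a
LEFT JOIN customers b ON a.customer_id = b.id

Result:
product  | customer
---------+---------
Charger  | Mia     
Pen      | Jack    
Keyboard | Hank    
Phone    | NULL    
Camera   | NULL    


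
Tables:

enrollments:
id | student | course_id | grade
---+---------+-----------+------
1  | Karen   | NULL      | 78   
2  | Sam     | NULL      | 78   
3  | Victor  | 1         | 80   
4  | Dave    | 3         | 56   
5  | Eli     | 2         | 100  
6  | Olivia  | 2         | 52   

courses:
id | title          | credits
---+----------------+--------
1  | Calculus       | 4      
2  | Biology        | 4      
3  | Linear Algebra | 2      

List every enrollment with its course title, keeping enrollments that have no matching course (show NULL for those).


LEFT JOIN keeps every row from enrollments (the left table); where course_id has no match in courses, the course columns become NULL. Walk through each enrollment:
  - enrollment 1 (Karen): course_id=NULL, no match -> kept with NULL
  - enrollment 2 (Sam): course_id=NULL, no match -> kept with NULL
  - enrollment 3 (Victor): course_id=1 -> matches Calculus
  - enrollment 4 (Dave): course_id=3 -> matches Linear Algebra
  - enrollment 5 (Eli): course_id=2 -> matches Biology
  - enrollment 6 (Olivia): course_id=2 -> matches Biology
All 6 rows appear; 2 have NULL course.

SQL:
SELECT a.student, b.title AS course
FROM enrollments a
LEFT JOIN courses b ON a.course_id = b.id

Result:
student | course        
--------+---------------
Karen   | NULL          
Sam     | NULL          
Victor  | Calculus      
Dave    | Linear Algebra
Eli     | Biology       
Olivia  | Biology       


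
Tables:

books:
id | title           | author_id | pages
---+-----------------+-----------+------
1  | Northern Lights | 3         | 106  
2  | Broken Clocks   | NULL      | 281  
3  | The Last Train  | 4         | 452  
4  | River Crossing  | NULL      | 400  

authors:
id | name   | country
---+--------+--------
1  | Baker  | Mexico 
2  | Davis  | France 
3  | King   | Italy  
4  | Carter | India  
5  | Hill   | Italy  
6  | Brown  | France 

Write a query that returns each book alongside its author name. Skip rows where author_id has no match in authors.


INNER JOIN keeps only books rows whose author_id matches an id in authors. Walk through each book:
  - book 1 (Northern Lights): author_id=3 -> matches King
  - book 2 (Broken Clocks): author_id=NULL, no match -> dropped
  - book 3 (The Last Train): author_id=4 -> matches Carter
  - book 4 (River Crossing): author_id=NULL, no match -> dropped
So 2 of 4 rows are dropped.

SQL:
SELECT a.title, b.name AS author
FROM books a
INNER JOIN authors b ON a.author_id = b.id

Result:
title           | author
----------------+-------
Northern Lights | King  
The Last Train  | Carter


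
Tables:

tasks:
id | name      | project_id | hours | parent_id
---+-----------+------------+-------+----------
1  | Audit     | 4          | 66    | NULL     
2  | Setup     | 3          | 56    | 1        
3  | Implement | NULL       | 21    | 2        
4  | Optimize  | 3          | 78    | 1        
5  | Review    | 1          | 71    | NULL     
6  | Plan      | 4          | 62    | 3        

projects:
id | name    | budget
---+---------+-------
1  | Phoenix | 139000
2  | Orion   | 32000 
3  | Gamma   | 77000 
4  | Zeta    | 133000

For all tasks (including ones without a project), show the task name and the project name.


LEFT JOIN keeps every row from tasks (the left table); where project_id has no match in projects, the project columns become NULL. Walk through each task:
  - task 1 (Audit): project_id=4 -> matches Zeta
  - task 2 (Setup): project_id=3 -> matches Gamma
  - task 3 (Implement): project_id=NULL, no match -> kept with NULL
  - task 4 (Optimize): project_id=3 -> matches Gamma
  - task 5 (Review): project_id=1 -> matches Phoenix
  - task 6 (Plan): project_id=4 -> matches Zeta
All 6 rows appear; 1 has NULL project.

SQL:
SELECT a.name, b.name AS project
FROM tasks a
LEFT JOIN projects b ON a.project_id = b.id

Result:
name      | project
----------+--------
Audit     | Zeta   
Setup     | Gamma  
Implement | NULL   
Optimize  | Gamma  
Review    | Phoenix
Plan      | Zeta   


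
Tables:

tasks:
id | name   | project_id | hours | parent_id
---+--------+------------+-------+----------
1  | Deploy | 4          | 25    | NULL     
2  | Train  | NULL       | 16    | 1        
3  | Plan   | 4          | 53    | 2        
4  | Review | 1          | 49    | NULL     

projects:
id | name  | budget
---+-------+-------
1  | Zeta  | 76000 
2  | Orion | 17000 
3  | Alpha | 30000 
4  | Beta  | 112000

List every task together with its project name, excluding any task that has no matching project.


INNER JOIN keeps only tasks rows whose project_id matches an id in projects. Walk through each task:
  - task 1 (Deploy): project_id=4 -> matches Beta
  - task 2 (Train): project_id=NULL, no match -> dropped
  - task 3 (Plan): project_id=4 -> matches Beta
  - task 4 (Review): project_id=1 -> matches Zeta
So 1 of 4 rows is dropped.

SQL:
SELECT a.name, b.name AS project
FROM tasks a
INNER JOIN projects b ON a.project_id = b.id

Result:
name   | project
-------+--------
Deploy | Beta   
Plan   | Beta   
Review | Zeta   


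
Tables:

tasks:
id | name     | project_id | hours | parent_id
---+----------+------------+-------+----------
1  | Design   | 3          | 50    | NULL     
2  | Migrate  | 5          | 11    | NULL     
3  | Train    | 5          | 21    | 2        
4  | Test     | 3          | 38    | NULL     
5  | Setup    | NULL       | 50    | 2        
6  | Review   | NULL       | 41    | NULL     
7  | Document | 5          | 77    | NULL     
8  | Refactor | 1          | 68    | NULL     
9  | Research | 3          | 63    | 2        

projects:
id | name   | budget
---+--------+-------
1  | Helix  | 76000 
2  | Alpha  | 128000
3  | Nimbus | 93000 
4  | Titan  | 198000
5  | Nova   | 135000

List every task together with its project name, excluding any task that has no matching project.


INNER JOIN keeps only tasks rows whose project_id matches an id in projects. Walk through each task:
  - task 1 (Design): project_id=3 -> matches Nimbus
  - task 2 (Migrate): project_id=5 -> matches Nova
  - task 3 (Train): project_id=5 -> matches Nova
  - task 4 (Test): project_id=3 -> matches Nimbus
  - task 5 (Setup): project_id=NULL, no match -> dropped
  - task 6 (Review): project_id=NULL, no match -> dropped
  - task 7 (Document): project_id=5 -> matches Nova
  - task 8 (Refactor): project_id=1 -> matches Helix
  - task 9 (Research): project_id=3 -> matches Nimbus
So 2 of 9 rows are dropped.

SQL:
SELECT a.name, b.name AS project
FROM tasks a
INNER JOIN projects b ON a.project_id = b.id

Result:
name     | project
---------+--------
Design   | Nimbus 
Migrate  | Nova   
Train    | Nova   
Test     | Nimbus 
Document | Nova   
Refactor | Helix  
Research | Nimbus 


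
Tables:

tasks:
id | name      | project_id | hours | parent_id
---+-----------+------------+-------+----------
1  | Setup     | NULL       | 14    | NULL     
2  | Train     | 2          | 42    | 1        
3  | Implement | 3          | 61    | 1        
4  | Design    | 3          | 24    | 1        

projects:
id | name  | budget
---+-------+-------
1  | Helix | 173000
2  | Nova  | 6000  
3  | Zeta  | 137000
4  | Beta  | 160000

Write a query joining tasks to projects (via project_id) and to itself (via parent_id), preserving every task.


Two LEFT JOINs from the same base table tasks: one to projects via project_id, one to tasks itself via parent_id. Both are LEFT so every task is preserved.
Match against projects:
  - task 1 (Setup): project_id=NULL, no match -> kept with NULL
  - task 2 (Train): project_id=2 -> matches Nova
  - task 3 (Implement): project_id=3 -> matches Zeta
  - task 4 (Design): project_id=3 -> matches Zeta
Match against tasks (self):
  - task 1 (Setup): parent_id=NULL -> NULL
  - task 2 (Train): parent_id=1 -> Setup
  - task 3 (Implement): parent_id=1 -> Setup
  - task 4 (Design): parent_id=1 -> Setup

SQL:
SELECT a.name, b.name AS project, c.name AS parent
FROM tasks a
LEFT JOIN projects b ON a.project_id = b.id
LEFT JOIN tasks c ON a.parent_id = c.id

Result:
name      | project | parent
----------+---------+-------
Setup     | NULL    | NULL  
Train     | Nova    | Setup 
Implement | Zeta    | Setup 
Design    | Zeta    | Setup 


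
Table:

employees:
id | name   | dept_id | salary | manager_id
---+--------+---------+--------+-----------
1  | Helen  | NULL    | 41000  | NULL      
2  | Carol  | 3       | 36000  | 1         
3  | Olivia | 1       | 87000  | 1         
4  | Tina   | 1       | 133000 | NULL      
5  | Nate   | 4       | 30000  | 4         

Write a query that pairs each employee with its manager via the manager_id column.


This is a self-join: employees is joined to a second copy of itself, matching each row's manager_id to another row's id. Use LEFT JOIN so rows with manager_id=NULL are kept.
  - employee 1 (Helen): manager_id=NULL -> NULL
  - employee 2 (Carol): manager_id=1 -> Helen
  - employee 3 (Olivia): manager_id=1 -> Helen
  - employee 4 (Tina): manager_id=NULL -> NULL
  - employee 5 (Nate): manager_id=4 -> Tina

SQL:
SELECT a.name AS item, b.name AS manager
FROM employees a
LEFT JOIN employees b ON a.manager_id = b.id

Result:
item   | manager
-------+--------
Helen  | NULL   
Carol  | Helen  
Olivia | Helen  
Tina   | NULL   
Nate   | Tina   


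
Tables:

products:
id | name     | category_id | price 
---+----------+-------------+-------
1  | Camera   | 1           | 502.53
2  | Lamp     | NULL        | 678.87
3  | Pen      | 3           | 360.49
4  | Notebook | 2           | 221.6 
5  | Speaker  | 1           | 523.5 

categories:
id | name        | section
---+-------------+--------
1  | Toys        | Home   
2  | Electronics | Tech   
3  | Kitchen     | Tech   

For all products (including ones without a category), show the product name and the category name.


LEFT JOIN keeps every row from products (the left table); where category_id has no match in categories, the category columns become NULL. Walk through each product:
  - product 1 (Camera): category_id=1 -> matches Toys
  - product 2 (Lamp): category_id=NULL, no match -> kept with NULL
  - product 3 (Pen): category_id=3 -> matches Kitchen
  - product 4 (Notebook): category_id=2 -> matches Electronics
  - product 5 (Speaker): category_id=1 -> matches Toys
All 5 rows appear; 1 has NULL category.

SQL:
SELECT a.name, b.name AS category
FROM products a
LEFT JOIN categories b ON a.category_id = b.id

Result:
name     | category   
---------+------------
Camera   | Toys       
Lamp     | NULL       
Pen      | Kitchen    
Notebook | Electronics
Speaker  | Toys       


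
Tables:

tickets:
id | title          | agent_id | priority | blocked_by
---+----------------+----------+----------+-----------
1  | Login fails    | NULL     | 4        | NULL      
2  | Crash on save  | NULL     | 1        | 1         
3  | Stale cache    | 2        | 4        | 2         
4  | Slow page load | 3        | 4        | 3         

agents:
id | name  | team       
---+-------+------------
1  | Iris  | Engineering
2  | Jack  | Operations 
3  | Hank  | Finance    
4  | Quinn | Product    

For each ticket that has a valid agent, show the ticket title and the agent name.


INNER JOIN keeps only tickets rows whose agent_id matches an id in agents. Walk through each ticket:
  - ticket 1 (Login fails): agent_id=NULL, no match -> dropped
  - ticket 2 (Crash on save): agent_id=NULL, no match -> dropped
  - ticket 3 (Stale cache): agent_id=2 -> matches Jack
  - ticket 4 (Slow page load): agent_id=3 -> matches Hank
So 2 of 4 rows are dropped.

SQL:
SELECT a.title, b.name AS agent
FROM tickets a
INNER JOIN agents b ON a.agent_id = b.id

Result:
title          | agent
---------------+------
Stale cache    | Jack 
Slow page load | Hank 


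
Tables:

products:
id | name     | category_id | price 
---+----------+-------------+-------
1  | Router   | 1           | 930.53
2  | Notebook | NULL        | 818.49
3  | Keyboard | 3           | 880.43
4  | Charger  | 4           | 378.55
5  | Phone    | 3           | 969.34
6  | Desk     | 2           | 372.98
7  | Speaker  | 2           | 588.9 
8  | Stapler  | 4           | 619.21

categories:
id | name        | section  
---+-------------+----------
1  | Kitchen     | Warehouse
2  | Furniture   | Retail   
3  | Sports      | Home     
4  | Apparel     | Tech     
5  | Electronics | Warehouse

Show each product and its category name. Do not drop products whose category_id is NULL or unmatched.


LEFT JOIN keeps every row from products (the left table); where category_id has no match in categories, the category columns become NULL. Walk through each product:
  - product 1 (Router): category_id=1 -> matches Kitchen
  - product 2 (Notebook): category_id=NULL, no match -> kept with NULL
  - product 3 (Keyboard): category_id=3 -> matches Sports
  - product 4 (Charger): category_id=4 -> matches Apparel
  - product 5 (Phone): category_id=3 -> matches Sports
  - product 6 (Desk): category_id=2 -> matches Furniture
  - product 7 (Speaker): category_id=2 -> matches Furniture
  - product 8 (Stapler): category_id=4 -> matches Apparel
All 8 rows appear; 1 has NULL category.

SQL:
SELECT a.name, b.name AS category
FROM products a
LEFT JOIN categories b ON a.category_id = b.id

Result:
name     | category 
---------+----------
Router   | Kitchen  
Notebook | NULL     
Keyboard | Sports   
Charger  | Apparel  
Phone    | Sports   
Desk     | Furniture
Speaker  | Furniture
Stapler  | Apparel  


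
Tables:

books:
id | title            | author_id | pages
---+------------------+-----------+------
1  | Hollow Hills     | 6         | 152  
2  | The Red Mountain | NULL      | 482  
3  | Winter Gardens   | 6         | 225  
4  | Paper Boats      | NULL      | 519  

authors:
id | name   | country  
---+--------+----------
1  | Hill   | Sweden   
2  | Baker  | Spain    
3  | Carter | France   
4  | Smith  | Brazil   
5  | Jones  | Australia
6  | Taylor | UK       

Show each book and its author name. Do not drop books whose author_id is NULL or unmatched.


LEFT JOIN keeps every row from books (the left table); where author_id has no match in authors, the author columns become NULL. Walk through each book:
  - book 1 (Hollow Hills): author_id=6 -> matches Taylor
  - book 2 (The Red Mountain): author_id=NULL, no match -> kept with NULL
  - book 3 (Winter Gardens): author_id=6 -> matches Taylor
  - book 4 (Paper Boats): author_id=NULL, no match -> kept with NULL
All 4 rows appear; 2 have NULL author.

SQL:
SELECT a.title, b.name AS author
FROM books a
LEFT JOIN authors b ON a.author_id = b.id

Result:
title            | author
-----------------+-------
Hollow Hills     | Taylor
The Red Mountain | NULL  
Winter Gardens   | Taylor
Paper Boats      | NULL  


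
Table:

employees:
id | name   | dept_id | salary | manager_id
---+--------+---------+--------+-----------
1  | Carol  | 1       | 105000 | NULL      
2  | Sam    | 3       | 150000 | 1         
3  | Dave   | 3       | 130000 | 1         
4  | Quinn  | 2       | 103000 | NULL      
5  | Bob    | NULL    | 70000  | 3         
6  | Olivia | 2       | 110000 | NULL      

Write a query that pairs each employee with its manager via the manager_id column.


This is a self-join: employees is joined to a second copy of itself, matching each row's manager_id to another row's id. Use LEFT JOIN so rows with manager_id=NULL are kept.
  - employee 1 (Carol): manager_id=NULL -> NULL
  - employee 2 (Sam): manager_id=1 -> Carol
  - employee 3 (Dave): manager_id=1 -> Carol
  - employee 4 (Quinn): manager_id=NULL -> NULL
  - employee 5 (Bob): manager_id=3 -> Dave
  - employee 6 (Olivia): manager_id=NULL -> NULL

SQL:
SELECT a.name AS item, b.name AS manager
FROM employees a
LEFT JOIN employees b ON a.manager_id = b.id

Result:
item   | manager
-------+--------
Carol  | NULL   
Sam    | Carol  
Dave   | Carol  
Quinn  | NULL   
Bob    | Dave   
Olivia | NULL   


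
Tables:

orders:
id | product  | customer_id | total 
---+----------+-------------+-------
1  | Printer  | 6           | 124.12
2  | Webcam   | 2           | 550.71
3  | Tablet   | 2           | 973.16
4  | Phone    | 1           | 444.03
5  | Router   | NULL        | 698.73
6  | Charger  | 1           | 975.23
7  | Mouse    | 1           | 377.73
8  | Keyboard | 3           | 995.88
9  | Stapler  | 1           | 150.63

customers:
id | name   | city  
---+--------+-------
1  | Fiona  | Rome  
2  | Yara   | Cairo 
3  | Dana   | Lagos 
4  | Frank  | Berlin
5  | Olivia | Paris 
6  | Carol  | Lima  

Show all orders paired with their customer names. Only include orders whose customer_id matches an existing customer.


INNER JOIN keeps only orders rows whose customer_id matches an id in customers. Walk through each order:
  - order 1 (Printer): customer_id=6 -> matches Carol
  - order 2 (Webcam): customer_id=2 -> matches Yara
  - order 3 (Tablet): customer_id=2 -> matches Yara
  - order 4 (Phone): customer_id=1 -> matches Fiona
  - order 5 (Router): customer_id=NULL, no match -> dropped
  - order 6 (Charger): customer_id=1 -> matches Fiona
  - order 7 (Mouse): customer_id=1 -> matches Fiona
  - order 8 (Keyboard): customer_id=3 -> matches Dana
  - order 9 (Stapler): customer_id=1 -> matches Fiona
So 1 of 9 rows is dropped.

SQL:
SELECT a.product, b.name AS customer
FROM orders a
INNER JOIN customers b ON a.customer_id = b.id

Result:
product  | customer
---------+---------
Printer  | Carol   
Webcam   | Yara    
Tablet   | Yara    
Phone    | Fiona   
Charger  | Fiona   
Mouse    | Fiona   
Keyboard | Dana    
Stapler  | Fiona   


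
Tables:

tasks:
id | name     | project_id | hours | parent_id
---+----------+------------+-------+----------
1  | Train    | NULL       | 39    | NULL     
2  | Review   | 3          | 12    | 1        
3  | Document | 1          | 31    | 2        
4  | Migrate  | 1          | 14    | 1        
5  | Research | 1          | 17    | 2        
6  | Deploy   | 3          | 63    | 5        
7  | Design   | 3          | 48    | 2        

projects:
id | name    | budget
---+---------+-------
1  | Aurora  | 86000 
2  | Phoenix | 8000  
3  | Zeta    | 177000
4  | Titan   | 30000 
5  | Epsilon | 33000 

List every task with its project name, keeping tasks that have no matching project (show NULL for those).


LEFT JOIN keeps every row from tasks (the left table); where project_id has no match in projects, the project columns become NULL. Walk through each task:
  - task 1 (Train): project_id=NULL, no match -> kept with NULL
  - task 2 (Review): project_id=3 -> matches Zeta
  - task 3 (Document): project_id=1 -> matches Aurora
  - task 4 (Migrate): project_id=1 -> matches Aurora
  - task 5 (Research): project_id=1 -> matches Aurora
  - task 6 (Deploy): project_id=3 -> matches Zeta
  - task 7 (Design): project_id=3 -> matches Zeta
All 7 rows appear; 1 has NULL project.

SQL:
SELECT a.name, b.name AS project
FROM tasks a
LEFT JOIN projects b ON a.project_id = b.id

Result:
name     | project
---------+--------
Train    | NULL   
Review   | Zeta   
Document | Aurora 
Migrate  | Aurora 
Research | Aurora 
Deploy   | Zeta   
Design   | Zeta   
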